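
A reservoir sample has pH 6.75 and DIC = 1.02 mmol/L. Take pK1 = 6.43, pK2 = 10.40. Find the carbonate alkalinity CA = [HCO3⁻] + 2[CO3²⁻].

CA = [HCO3⁻] + 2[CO3²⁻] = (α₁ + 2α₂)·DIC
At pH 6.75: [H⁺]/K1 = 10^-0.32 = 0.47863, K2/[H⁺] = 10^-3.65 = 0.00022387
α₁ = 1/(1 + 0.47863 + 0.00022387) = 1/1.4789 = 0.6762; α₂ = α₁·K2/[H⁺] = 0.0001514
α₁ + 2α₂ = 0.6765
CA = 0.6765 × 1.02 = 0.690 mmol/L

CA = 0.690 mmol/L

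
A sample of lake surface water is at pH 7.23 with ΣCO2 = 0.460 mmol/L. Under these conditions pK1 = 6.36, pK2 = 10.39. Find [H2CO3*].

[CO2*] = 0.0546 mmol/L

α₀ = 1 / (1 + K1/[H⁺] + K1K2/[H⁺]²) = 1 / (1 + 10^+0.87 + 10^-2.29)
   = 1 / (1 + 7.4131 + 0.0051286) = 1/8.4182 = 0.1188
[CO2*] = α₀ × DIC = 0.1188 × 0.460 = 0.0546 mmol/L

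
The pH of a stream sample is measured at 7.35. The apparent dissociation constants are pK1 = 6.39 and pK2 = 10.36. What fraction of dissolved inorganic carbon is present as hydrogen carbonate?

α₁ = 1 / (1 + [H⁺]/K1 + K2/[H⁺]) = 1 / (1 + 10^-0.96 + 10^-3.01)
   = 1 / (1 + 0.10965 + 0.00097724) = 1/1.1106 = 0.9004

α₁ = 0.900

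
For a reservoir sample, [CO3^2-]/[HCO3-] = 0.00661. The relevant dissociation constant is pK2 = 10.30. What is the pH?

From K2 = [H⁺][CO3^2-]/[HCO3-]:  pH = pK2 + log₁₀([CO3^2-]/[HCO3-])
log₁₀(0.00661) = -2.180
pH = 10.30 + (-2.180) = 8.12

pH = 8.12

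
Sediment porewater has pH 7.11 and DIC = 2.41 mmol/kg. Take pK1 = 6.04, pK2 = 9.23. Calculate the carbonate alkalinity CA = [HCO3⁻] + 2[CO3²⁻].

CA = 2.24 mmol/kg

CA = [HCO3⁻] + 2[CO3²⁻] = (α₁ + 2α₂)·DIC
At pH 7.11: [H⁺]/K1 = 10^-1.07 = 0.085114, K2/[H⁺] = 10^-2.12 = 0.0075858
α₁ = 1/(1 + 0.085114 + 0.0075858) = 1/1.0927 = 0.9152; α₂ = α₁·K2/[H⁺] = 0.006942
α₁ + 2α₂ = 0.9290
CA = 0.9290 × 2.41 = 2.24 mmol/kg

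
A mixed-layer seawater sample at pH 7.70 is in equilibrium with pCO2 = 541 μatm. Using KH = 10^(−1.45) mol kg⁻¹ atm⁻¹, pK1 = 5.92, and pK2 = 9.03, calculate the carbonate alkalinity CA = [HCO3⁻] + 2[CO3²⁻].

CA = 1.26 mmol/kg

[CO2*] = KH · pCO2 = 10^(−1.45) × 541×10^-6 = 1.920×10^-5 mol/kg
α₀ = 1/(1 + K1/[H⁺] + K1K2/[H⁺]²) = 1/(1 + 10^+1.78 + 10^+0.45) = 0.01561
DIC = [CO2*]/α₀ = 1.920×10^-5 / 0.01561 = 1.230 mmol/kg
CA = (α₁ + 2α₂)·DIC = (0.9404 + 2×0.04399) × 1.230 = 1.26 mmol/kg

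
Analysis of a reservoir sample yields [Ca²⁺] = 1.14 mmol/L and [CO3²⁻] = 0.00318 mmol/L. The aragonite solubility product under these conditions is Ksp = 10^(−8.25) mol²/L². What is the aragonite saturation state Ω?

Ω = 0.645

Ksp = 10^(−8.25) = 5.623×10^-9
Ω = [Ca²⁺][CO3²⁻]/Ksp = (1.14×10^-3)(0.00318×10^-3) / 5.623×10^-9 = 0.645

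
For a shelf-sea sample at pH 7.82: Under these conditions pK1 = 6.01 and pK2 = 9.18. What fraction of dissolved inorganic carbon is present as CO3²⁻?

α₂ = 0.0412

α₂ = 1 / (1 + [H⁺]/K2 + [H⁺]²/(K1K2)) = 1 / (1 + 10^+1.36 + 10^-0.45)
   = 1 / (1 + 22.909 + 0.35481) = 1/24.263 = 0.04121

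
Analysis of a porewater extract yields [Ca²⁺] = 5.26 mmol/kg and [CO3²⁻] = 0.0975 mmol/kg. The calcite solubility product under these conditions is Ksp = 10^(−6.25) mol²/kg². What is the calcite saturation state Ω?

Ω = 0.912

Ksp = 10^(−6.25) = 5.623×10^-7
Ω = [Ca²⁺][CO3²⁻]/Ksp = (5.26×10^-3)(0.0975×10^-3) / 5.623×10^-7 = 0.912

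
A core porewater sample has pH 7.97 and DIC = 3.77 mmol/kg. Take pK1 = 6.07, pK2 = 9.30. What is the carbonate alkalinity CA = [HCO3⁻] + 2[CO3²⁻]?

CA = [HCO3⁻] + 2[CO3²⁻] = (α₁ + 2α₂)·DIC
At pH 7.97: [H⁺]/K1 = 10^-1.90 = 0.012589, K2/[H⁺] = 10^-1.33 = 0.046774
α₁ = 1/(1 + 0.012589 + 0.046774) = 1/1.0594 = 0.9440; α₂ = α₁·K2/[H⁺] = 0.04415
α₁ + 2α₂ = 1.0323
CA = 1.0323 × 3.77 = 3.89 mmol/kg

CA = 3.89 mmol/kg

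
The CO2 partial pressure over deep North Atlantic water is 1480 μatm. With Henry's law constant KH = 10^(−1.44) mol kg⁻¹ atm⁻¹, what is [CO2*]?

[CO2*] = 53.7 μmol/kg

KH = 10^(−1.44) = 3.631×10^-2 mol kg⁻¹ atm⁻¹
[CO2*] = KH · pCO2 = 3.631×10^-2 × 1480×10^-6 atm = 5.37×10^-5 mol/kg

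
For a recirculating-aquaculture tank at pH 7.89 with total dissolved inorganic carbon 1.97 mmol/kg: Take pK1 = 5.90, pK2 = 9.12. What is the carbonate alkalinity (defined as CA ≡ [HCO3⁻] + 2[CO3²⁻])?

CA = 2.06 mmol/kg

CA = [HCO3⁻] + 2[CO3²⁻] = (α₁ + 2α₂)·DIC
At pH 7.89: [H⁺]/K1 = 10^-1.99 = 0.010233, K2/[H⁺] = 10^-1.23 = 0.058884
α₁ = 1/(1 + 0.010233 + 0.058884) = 1/1.0691 = 0.9354; α₂ = α₁·K2/[H⁺] = 0.05508
α₁ + 2α₂ = 1.0455
CA = 1.0455 × 1.97 = 2.06 mmol/kg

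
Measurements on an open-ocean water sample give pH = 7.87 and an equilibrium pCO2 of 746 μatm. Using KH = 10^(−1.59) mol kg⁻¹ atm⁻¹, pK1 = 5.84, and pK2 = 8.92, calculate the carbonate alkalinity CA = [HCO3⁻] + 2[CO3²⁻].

CA = 2.42 mmol/kg

[CO2*] = KH · pCO2 = 10^(−1.59) × 746×10^-6 = 1.918×10^-5 mol/kg
α₀ = 1/(1 + K1/[H⁺] + K1K2/[H⁺]²) = 1/(1 + 10^+2.03 + 10^+0.98) = 0.008496
DIC = [CO2*]/α₀ = 1.918×10^-5 / 0.008496 = 2.257 mmol/kg
CA = (α₁ + 2α₂)·DIC = (0.9104 + 2×0.08114) × 2.257 = 2.42 mmol/kg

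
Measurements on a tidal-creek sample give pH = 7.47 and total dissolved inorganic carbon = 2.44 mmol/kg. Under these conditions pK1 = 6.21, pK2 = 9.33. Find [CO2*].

α₀ = 1 / (1 + K1/[H⁺] + K1K2/[H⁺]²) = 1 / (1 + 10^+1.26 + 10^-0.60)
   = 1 / (1 + 18.197 + 0.25119) = 1/19.448 = 0.05142
[CO2*] = α₀ × DIC = 0.05142 × 2.44 = 0.125 mmol/kg

[CO2*] = 0.125 mmol/kg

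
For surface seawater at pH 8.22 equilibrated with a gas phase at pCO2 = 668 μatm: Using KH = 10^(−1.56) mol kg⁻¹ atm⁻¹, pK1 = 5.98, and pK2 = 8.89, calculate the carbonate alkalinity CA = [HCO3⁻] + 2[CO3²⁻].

CA = 4.56 mmol/kg

[CO2*] = KH · pCO2 = 10^(−1.56) × 668×10^-6 = 1.840×10^-5 mol/kg
α₀ = 1/(1 + K1/[H⁺] + K1K2/[H⁺]²) = 1/(1 + 10^+2.24 + 10^+1.57) = 0.004718
DIC = [CO2*]/α₀ = 1.840×10^-5 / 0.004718 = 3.899 mmol/kg
CA = (α₁ + 2α₂)·DIC = (0.8200 + 2×0.1753) × 3.899 = 4.56 mmol/kg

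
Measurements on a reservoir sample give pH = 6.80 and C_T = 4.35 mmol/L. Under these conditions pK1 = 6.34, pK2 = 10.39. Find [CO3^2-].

[CO3²⁻] = 0.830 μmol/L

α₂ = 1 / (1 + [H⁺]/K2 + [H⁺]²/(K1K2)) = 1 / (1 + 10^+3.59 + 10^+3.13)
   = 1 / (1 + 3890.5 + 1349.0) = 1/5240.4 = 0.0001908
[CO3²⁻] = α₂ × DIC = 0.0001908 × 4.35 = 0.000830 mmol/L = 0.830 μmol/L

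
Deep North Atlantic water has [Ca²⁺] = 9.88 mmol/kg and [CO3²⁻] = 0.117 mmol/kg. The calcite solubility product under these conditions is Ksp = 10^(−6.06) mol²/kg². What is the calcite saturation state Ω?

Ω = 1.33

Ksp = 10^(−6.06) = 8.710×10^-7
Ω = [Ca²⁺][CO3²⁻]/Ksp = (9.88×10^-3)(0.117×10^-3) / 8.710×10^-7 = 1.33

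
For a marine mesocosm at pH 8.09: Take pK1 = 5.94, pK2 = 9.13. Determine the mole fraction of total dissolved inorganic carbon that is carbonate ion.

α₂ = 1 / (1 + [H⁺]/K2 + [H⁺]²/(K1K2)) = 1 / (1 + 10^+1.04 + 10^-1.11)
   = 1 / (1 + 10.965 + 0.077625) = 1/12.042 = 0.08304

α₂ = 0.0830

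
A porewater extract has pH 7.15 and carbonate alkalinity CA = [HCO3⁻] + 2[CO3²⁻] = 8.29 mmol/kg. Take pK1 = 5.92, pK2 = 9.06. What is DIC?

DIC = 8.67 mmol/kg

CA = [HCO3⁻] + 2[CO3²⁻] = (α₁ + 2α₂)·DIC
At pH 7.15: [H⁺]/K1 = 10^-1.23 = 0.058884, K2/[H⁺] = 10^-1.91 = 0.012303
α₁ = 1/(1 + 0.058884 + 0.012303) = 1/1.0712 = 0.9335; α₂ = α₁·K2/[H⁺] = 0.01149
α₁ + 2α₂ = 0.9565
DIC = CA / (α₁ + 2α₂) = 8.29 / 0.9565 = 8.67 mmol/kg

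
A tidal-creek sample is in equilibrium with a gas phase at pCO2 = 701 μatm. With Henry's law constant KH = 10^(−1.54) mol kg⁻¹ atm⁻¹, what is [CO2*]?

KH = 10^(−1.54) = 2.884×10^-2 mol kg⁻¹ atm⁻¹
[CO2*] = KH · pCO2 = 2.884×10^-2 × 701×10^-6 atm = 2.02×10^-5 mol/kg

[CO2*] = 20.2 μmol/kg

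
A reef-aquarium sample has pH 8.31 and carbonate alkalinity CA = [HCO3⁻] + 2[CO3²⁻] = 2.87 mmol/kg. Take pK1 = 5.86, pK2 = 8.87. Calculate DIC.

CA = [HCO3⁻] + 2[CO3²⁻] = (α₁ + 2α₂)·DIC
At pH 8.31: [H⁺]/K1 = 10^-2.45 = 0.0035481, K2/[H⁺] = 10^-0.56 = 0.27542
α₁ = 1/(1 + 0.0035481 + 0.27542) = 1/1.2790 = 0.7819; α₂ = α₁·K2/[H⁺] = 0.2153
α₁ + 2α₂ = 1.2126
DIC = CA / (α₁ + 2α₂) = 2.87 / 1.2126 = 2.37 mmol/kg

DIC = 2.37 mmol/kg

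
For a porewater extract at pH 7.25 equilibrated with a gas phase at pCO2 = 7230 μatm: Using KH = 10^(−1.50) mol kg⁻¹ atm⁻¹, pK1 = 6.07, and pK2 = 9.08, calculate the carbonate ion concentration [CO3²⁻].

[CO3²⁻] = 0.0512 mmol/kg

[CO2*] = KH · pCO2 = 10^(−1.50) × 7230×10^-6 = 2.286×10^-4 mol/kg
α₀ = 1/(1 + K1/[H⁺] + K1K2/[H⁺]²) = 1/(1 + 10^+1.18 + 10^-0.65) = 0.06113
DIC = [CO2*]/α₀ = 2.286×10^-4 / 0.06113 = 3.740 mmol/kg
[CO3²⁻] = α₂·DIC; α₂ = 0.01368, so [CO3²⁻] = 0.01368 × 3.740 = 0.0512 mmol/kg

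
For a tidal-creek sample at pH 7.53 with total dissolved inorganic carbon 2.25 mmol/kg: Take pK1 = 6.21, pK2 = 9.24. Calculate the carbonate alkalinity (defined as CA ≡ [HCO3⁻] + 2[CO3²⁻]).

CA = [HCO3⁻] + 2[CO3²⁻] = (α₁ + 2α₂)·DIC
At pH 7.53: [H⁺]/K1 = 10^-1.32 = 0.047863, K2/[H⁺] = 10^-1.71 = 0.019498
α₁ = 1/(1 + 0.047863 + 0.019498) = 1/1.0674 = 0.9369; α₂ = α₁·K2/[H⁺] = 0.01827
α₁ + 2α₂ = 0.9734
CA = 0.9734 × 2.25 = 2.19 mmol/kg

CA = 2.19 mmol/kg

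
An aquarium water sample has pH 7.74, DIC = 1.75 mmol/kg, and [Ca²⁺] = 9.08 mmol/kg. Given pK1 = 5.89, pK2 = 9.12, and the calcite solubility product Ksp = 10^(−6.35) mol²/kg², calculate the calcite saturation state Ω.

α₂ = 1 / (1 + [H⁺]/K2 + [H⁺]²/(K1K2)) = 1 / (1 + 10^+1.38 + 10^-0.47)
   = 1 / (1 + 23.988 + 0.33884) = 1/25.327 = 0.03948
[CO3²⁻] = α₂ × DIC = 0.03948 × 1.75 = 0.06910 mmol/kg
Ksp = 10^(−6.35) = 4.467×10^-7
Ω = [Ca²⁺][CO3²⁻]/Ksp = (9.08×10^-3)(6.910×10^-5) / 4.467×10^-7 = 1.40

Ω = 1.40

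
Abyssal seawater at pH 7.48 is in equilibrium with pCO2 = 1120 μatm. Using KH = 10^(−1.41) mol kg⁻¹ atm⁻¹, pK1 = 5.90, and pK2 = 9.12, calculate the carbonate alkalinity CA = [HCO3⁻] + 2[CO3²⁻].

CA = 1.73 mmol/kg

[CO2*] = KH · pCO2 = 10^(−1.41) × 1120×10^-6 = 4.357×10^-5 mol/kg
α₀ = 1/(1 + K1/[H⁺] + K1K2/[H⁺]²) = 1/(1 + 10^+1.58 + 10^-0.06) = 0.02507
DIC = [CO2*]/α₀ = 4.357×10^-5 / 0.02507 = 1.738 mmol/kg
CA = (α₁ + 2α₂)·DIC = (0.9531 + 2×0.02183) × 1.738 = 1.73 mmol/kg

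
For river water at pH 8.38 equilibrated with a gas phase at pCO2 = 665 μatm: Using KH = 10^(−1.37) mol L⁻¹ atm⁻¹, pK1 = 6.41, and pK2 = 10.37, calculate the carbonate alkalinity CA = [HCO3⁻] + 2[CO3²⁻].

CA = 2.70 mmol/L

[CO2*] = KH · pCO2 = 10^(−1.37) × 665×10^-6 = 2.837×10^-5 mol/L
α₀ = 1/(1 + K1/[H⁺] + K1K2/[H⁺]²) = 1/(1 + 10^+1.97 + 10^-0.02) = 0.01050
DIC = [CO2*]/α₀ = 2.837×10^-5 / 0.01050 = 2.703 mmol/L
CA = (α₁ + 2α₂)·DIC = (0.9795 + 2×0.01002) × 2.703 = 2.70 mmol/L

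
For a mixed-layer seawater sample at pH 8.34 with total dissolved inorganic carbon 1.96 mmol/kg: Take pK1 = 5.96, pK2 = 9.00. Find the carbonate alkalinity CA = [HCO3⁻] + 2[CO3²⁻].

CA = [HCO3⁻] + 2[CO3²⁻] = (α₁ + 2α₂)·DIC
At pH 8.34: [H⁺]/K1 = 10^-2.38 = 0.0041687, K2/[H⁺] = 10^-0.66 = 0.21878
α₁ = 1/(1 + 0.0041687 + 0.21878) = 1/1.2229 = 0.8177; α₂ = α₁·K2/[H⁺] = 0.1789
α₁ + 2α₂ = 1.1755
CA = 1.1755 × 1.96 = 2.30 mmol/kg

CA = 2.30 mmol/kg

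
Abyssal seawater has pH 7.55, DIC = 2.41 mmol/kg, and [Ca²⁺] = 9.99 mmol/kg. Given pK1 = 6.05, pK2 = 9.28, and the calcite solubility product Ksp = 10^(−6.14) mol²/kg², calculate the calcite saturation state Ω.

Ω = 0.589

α₂ = 1 / (1 + [H⁺]/K2 + [H⁺]²/(K1K2)) = 1 / (1 + 10^+1.73 + 10^+0.23)
   = 1 / (1 + 53.703 + 1.6982) = 1/56.401 = 0.01773
[CO3²⁻] = α₂ × DIC = 0.01773 × 2.41 = 0.04273 mmol/kg
Ksp = 10^(−6.14) = 7.244×10^-7
Ω = [Ca²⁺][CO3²⁻]/Ksp = (9.99×10^-3)(4.273×10^-5) / 7.244×10^-7 = 0.589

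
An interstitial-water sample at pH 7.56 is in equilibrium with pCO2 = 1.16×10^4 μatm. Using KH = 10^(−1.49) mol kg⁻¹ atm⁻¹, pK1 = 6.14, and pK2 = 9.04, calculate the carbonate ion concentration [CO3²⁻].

[CO3²⁻] = 0.327 mmol/kg

[CO2*] = KH · pCO2 = 10^(−1.49) × 1.16×10^4×10^-6 = 3.754×10^-4 mol/kg
α₀ = 1/(1 + K1/[H⁺] + K1K2/[H⁺]²) = 1/(1 + 10^+1.42 + 10^-0.06) = 0.03549
DIC = [CO2*]/α₀ = 3.754×10^-4 / 0.03549 = 10.58 mmol/kg
[CO3²⁻] = α₂·DIC; α₂ = 0.03091, so [CO3²⁻] = 0.03091 × 10.58 = 0.327 mmol/kg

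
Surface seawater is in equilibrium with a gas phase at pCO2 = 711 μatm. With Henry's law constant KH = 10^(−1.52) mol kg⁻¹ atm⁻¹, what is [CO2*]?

KH = 10^(−1.52) = 3.020×10^-2 mol kg⁻¹ atm⁻¹
[CO2*] = KH · pCO2 = 3.020×10^-2 × 711×10^-6 atm = 2.15×10^-5 mol/kg

[CO2*] = 21.5 μmol/kg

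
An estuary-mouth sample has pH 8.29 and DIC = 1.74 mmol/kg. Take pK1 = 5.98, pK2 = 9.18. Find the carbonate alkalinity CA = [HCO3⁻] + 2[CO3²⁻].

CA = 1.93 mmol/kg

CA = [HCO3⁻] + 2[CO3²⁻] = (α₁ + 2α₂)·DIC
At pH 8.29: [H⁺]/K1 = 10^-2.31 = 0.0048978, K2/[H⁺] = 10^-0.89 = 0.12882
α₁ = 1/(1 + 0.0048978 + 0.12882) = 1/1.1337 = 0.8820; α₂ = α₁·K2/[H⁺] = 0.1136
α₁ + 2α₂ = 1.1093
CA = 1.1093 × 1.74 = 1.93 mmol/kg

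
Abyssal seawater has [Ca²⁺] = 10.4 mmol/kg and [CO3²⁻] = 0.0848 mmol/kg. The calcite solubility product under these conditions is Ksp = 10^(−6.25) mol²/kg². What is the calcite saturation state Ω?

Ksp = 10^(−6.25) = 5.623×10^-7
Ω = [Ca²⁺][CO3²⁻]/Ksp = (10.4×10^-3)(0.0848×10^-3) / 5.623×10^-7 = 1.57

Ω = 1.57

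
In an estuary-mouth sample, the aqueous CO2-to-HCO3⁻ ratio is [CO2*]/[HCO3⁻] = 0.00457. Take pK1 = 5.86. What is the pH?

pH = 8.20

From K1 = [H⁺][HCO3⁻]/[CO2*]:  pH = pK1 − log₁₀([CO2*]/[HCO3⁻])
log₁₀(0.00457) = -2.340
pH = 5.86 − (-2.340) = 8.20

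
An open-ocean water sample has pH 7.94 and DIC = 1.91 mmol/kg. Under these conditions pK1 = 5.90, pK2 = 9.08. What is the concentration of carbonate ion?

α₂ = 1 / (1 + [H⁺]/K2 + [H⁺]²/(K1K2)) = 1 / (1 + 10^+1.14 + 10^-0.90)
   = 1 / (1 + 13.804 + 0.12589) = 1/14.930 = 0.06698
[CO3²⁻] = α₂ × DIC = 0.06698 × 1.91 = 0.128 mmol/kg

[CO3²⁻] = 0.128 mmol/kg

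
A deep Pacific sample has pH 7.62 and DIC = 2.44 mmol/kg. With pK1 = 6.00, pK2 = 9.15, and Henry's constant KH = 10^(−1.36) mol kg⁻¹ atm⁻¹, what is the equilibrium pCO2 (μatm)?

α₀ = 1 / (1 + K1/[H⁺] + K1K2/[H⁺]²) = 1 / (1 + 10^+1.62 + 10^+0.09)
   = 1 / (1 + 41.687 + 1.2303) = 1/43.917 = 0.02277
[CO2*] = α₀ × DIC = 0.02277 × 2.44 = 0.05556 mmol/kg
pCO2 = [CO2*]/KH = 5.556×10^-5 / 4.365×10^-2 = 1270 μatm

pCO2 = 1270 μatm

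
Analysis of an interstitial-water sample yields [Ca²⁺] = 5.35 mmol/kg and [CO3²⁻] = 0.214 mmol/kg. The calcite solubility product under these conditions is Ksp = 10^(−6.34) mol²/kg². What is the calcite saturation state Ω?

Ksp = 10^(−6.34) = 4.571×10^-7
Ω = [Ca²⁺][CO3²⁻]/Ksp = (5.35×10^-3)(0.214×10^-3) / 4.571×10^-7 = 2.50

Ω = 2.50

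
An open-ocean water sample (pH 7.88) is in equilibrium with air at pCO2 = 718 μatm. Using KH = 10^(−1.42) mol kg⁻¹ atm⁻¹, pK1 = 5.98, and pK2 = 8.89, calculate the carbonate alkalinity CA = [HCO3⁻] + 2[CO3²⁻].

CA = 2.59 mmol/kg

[CO2*] = KH · pCO2 = 10^(−1.42) × 718×10^-6 = 2.730×10^-5 mol/kg
α₀ = 1/(1 + K1/[H⁺] + K1K2/[H⁺]²) = 1/(1 + 10^+1.90 + 10^+0.89) = 0.01134
DIC = [CO2*]/α₀ = 2.730×10^-5 / 0.01134 = 2.408 mmol/kg
CA = (α₁ + 2α₂)·DIC = (0.9006 + 2×0.08801) × 2.408 = 2.59 mmol/kg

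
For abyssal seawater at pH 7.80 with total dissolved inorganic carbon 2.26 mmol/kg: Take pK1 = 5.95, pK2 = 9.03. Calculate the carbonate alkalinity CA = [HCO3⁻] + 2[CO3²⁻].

CA = 2.35 mmol/kg

CA = [HCO3⁻] + 2[CO3²⁻] = (α₁ + 2α₂)·DIC
At pH 7.80: [H⁺]/K1 = 10^-1.85 = 0.014125, K2/[H⁺] = 10^-1.23 = 0.058884
α₁ = 1/(1 + 0.014125 + 0.058884) = 1/1.0730 = 0.9320; α₂ = α₁·K2/[H⁺] = 0.05488
α₁ + 2α₂ = 1.0417
CA = 1.0417 × 2.26 = 2.35 mmol/kg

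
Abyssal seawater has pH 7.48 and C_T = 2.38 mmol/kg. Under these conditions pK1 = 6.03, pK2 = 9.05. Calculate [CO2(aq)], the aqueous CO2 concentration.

α₀ = 1 / (1 + K1/[H⁺] + K1K2/[H⁺]²) = 1 / (1 + 10^+1.45 + 10^-0.12)
   = 1 / (1 + 28.184 + 0.75858) = 1/29.942 = 0.03340
[CO2*] = α₀ × DIC = 0.03340 × 2.38 = 0.0795 mmol/kg

[CO2*] = 0.0795 mmol/kg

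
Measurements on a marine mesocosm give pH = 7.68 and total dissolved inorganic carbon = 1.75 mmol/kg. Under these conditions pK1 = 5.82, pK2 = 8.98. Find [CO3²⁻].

α₂ = 1 / (1 + [H⁺]/K2 + [H⁺]²/(K1K2)) = 1 / (1 + 10^+1.30 + 10^-0.56)
   = 1 / (1 + 19.953 + 0.27542) = 1/21.228 = 0.04711
[CO3²⁻] = α₂ × DIC = 0.04711 × 1.75 = 0.0824 mmol/kg

[CO3²⁻] = 0.0824 mmol/kg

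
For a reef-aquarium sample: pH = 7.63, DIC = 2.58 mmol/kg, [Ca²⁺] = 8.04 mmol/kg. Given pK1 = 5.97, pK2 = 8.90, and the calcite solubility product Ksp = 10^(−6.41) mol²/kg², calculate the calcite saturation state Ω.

Ω = 2.66

α₂ = 1 / (1 + [H⁺]/K2 + [H⁺]²/(K1K2)) = 1 / (1 + 10^+1.27 + 10^-0.39)
   = 1 / (1 + 18.621 + 0.40738) = 1/20.028 = 0.04993
[CO3²⁻] = α₂ × DIC = 0.04993 × 2.58 = 0.1288 mmol/kg
Ksp = 10^(−6.41) = 3.890×10^-7
Ω = [Ca²⁺][CO3²⁻]/Ksp = (8.04×10^-3)(1.288×10^-4) / 3.890×10^-7 = 2.66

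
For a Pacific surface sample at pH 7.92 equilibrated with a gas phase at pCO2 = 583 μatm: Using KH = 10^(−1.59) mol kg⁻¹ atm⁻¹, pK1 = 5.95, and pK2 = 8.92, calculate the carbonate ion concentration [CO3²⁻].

[CO2*] = KH · pCO2 = 10^(−1.59) × 583×10^-6 = 1.499×10^-5 mol/kg
α₀ = 1/(1 + K1/[H⁺] + K1K2/[H⁺]²) = 1/(1 + 10^+1.97 + 10^+0.97) = 0.009647
DIC = [CO2*]/α₀ = 1.499×10^-5 / 0.009647 = 1.553 mmol/kg
[CO3²⁻] = α₂·DIC; α₂ = 0.09003, so [CO3²⁻] = 0.09003 × 1.553 = 0.140 mmol/kg

[CO3²⁻] = 0.140 mmol/kg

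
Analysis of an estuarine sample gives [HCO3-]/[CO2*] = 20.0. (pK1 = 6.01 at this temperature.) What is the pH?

pH = 7.31

From K1 = [H⁺][HCO3-]/[CO2*]:  pH = pK1 + log₁₀([HCO3-]/[CO2*])
log₁₀(20.0) = +1.301
pH = 6.01 + (+1.301) = 7.31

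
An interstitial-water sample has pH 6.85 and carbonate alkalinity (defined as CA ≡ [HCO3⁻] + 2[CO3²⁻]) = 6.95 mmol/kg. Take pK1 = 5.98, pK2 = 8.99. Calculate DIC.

DIC = 7.82 mmol/kg

CA = [HCO3⁻] + 2[CO3²⁻] = (α₁ + 2α₂)·DIC
At pH 6.85: [H⁺]/K1 = 10^-0.87 = 0.13490, K2/[H⁺] = 10^-2.14 = 0.0072444
α₁ = 1/(1 + 0.13490 + 0.0072444) = 1/1.1421 = 0.8755; α₂ = α₁·K2/[H⁺] = 0.006343
α₁ + 2α₂ = 0.8882
DIC = CA / (α₁ + 2α₂) = 6.95 / 0.8882 = 7.82 mmol/kg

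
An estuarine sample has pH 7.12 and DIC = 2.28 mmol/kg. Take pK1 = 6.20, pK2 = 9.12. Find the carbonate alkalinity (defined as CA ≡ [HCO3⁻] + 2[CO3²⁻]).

CA = 2.06 mmol/kg

CA = [HCO3⁻] + 2[CO3²⁻] = (α₁ + 2α₂)·DIC
At pH 7.12: [H⁺]/K1 = 10^-0.92 = 0.12023, K2/[H⁺] = 10^-2.00 = 0.010000
α₁ = 1/(1 + 0.12023 + 0.010000) = 1/1.1302 = 0.8848; α₂ = α₁·K2/[H⁺] = 0.008848
α₁ + 2α₂ = 0.9025
CA = 0.9025 × 2.28 = 2.06 mmol/kg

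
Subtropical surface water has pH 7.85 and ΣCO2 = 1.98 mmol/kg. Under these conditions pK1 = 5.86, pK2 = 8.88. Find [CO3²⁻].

[CO3²⁻] = 0.167 mmol/kg

α₂ = 1 / (1 + [H⁺]/K2 + [H⁺]²/(K1K2)) = 1 / (1 + 10^+1.03 + 10^-0.96)
   = 1 / (1 + 10.715 + 0.10965) = 1/11.825 = 0.08457
[CO3²⁻] = α₂ × DIC = 0.08457 × 1.98 = 0.167 mmol/kg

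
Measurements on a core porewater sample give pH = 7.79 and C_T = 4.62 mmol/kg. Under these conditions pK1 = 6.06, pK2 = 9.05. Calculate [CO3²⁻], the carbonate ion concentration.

α₂ = 1 / (1 + [H⁺]/K2 + [H⁺]²/(K1K2)) = 1 / (1 + 10^+1.26 + 10^-0.47)
   = 1 / (1 + 18.197 + 0.33884) = 1/19.536 = 0.05119
[CO3²⁻] = α₂ × DIC = 0.05119 × 4.62 = 0.236 mmol/kg

[CO3²⁻] = 0.236 mmol/kg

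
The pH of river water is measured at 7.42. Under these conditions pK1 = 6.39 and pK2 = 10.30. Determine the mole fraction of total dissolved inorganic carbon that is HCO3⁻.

α₁ = 0.914

α₁ = 1 / (1 + [H⁺]/K1 + K2/[H⁺]) = 1 / (1 + 10^-1.03 + 10^-2.88)
   = 1 / (1 + 0.093325 + 0.0013183) = 1/1.0946 = 0.9135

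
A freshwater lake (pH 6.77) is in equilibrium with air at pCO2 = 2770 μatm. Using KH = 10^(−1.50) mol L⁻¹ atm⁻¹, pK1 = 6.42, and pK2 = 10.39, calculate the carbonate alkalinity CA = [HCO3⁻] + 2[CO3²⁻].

CA = 0.196 mmol/L

[CO2*] = KH · pCO2 = 10^(−1.50) × 2770×10^-6 = 8.760×10^-5 mol/L
α₀ = 1/(1 + K1/[H⁺] + K1K2/[H⁺]²) = 1/(1 + 10^+0.35 + 10^-3.27) = 0.3087
DIC = [CO2*]/α₀ = 8.760×10^-5 / 0.3087 = 0.2837 mmol/L
CA = (α₁ + 2α₂)·DIC = (0.6911 + 2×0.0001658) × 0.2837 = 0.196 mmol/L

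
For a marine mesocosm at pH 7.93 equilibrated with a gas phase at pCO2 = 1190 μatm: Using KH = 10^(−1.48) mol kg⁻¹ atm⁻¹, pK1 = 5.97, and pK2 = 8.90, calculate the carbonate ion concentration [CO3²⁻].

[CO2*] = KH · pCO2 = 10^(−1.48) × 1190×10^-6 = 3.940×10^-5 mol/kg
α₀ = 1/(1 + K1/[H⁺] + K1K2/[H⁺]²) = 1/(1 + 10^+1.96 + 10^+0.99) = 0.009806
DIC = [CO2*]/α₀ = 3.940×10^-5 / 0.009806 = 4.018 mmol/kg
[CO3²⁻] = α₂·DIC; α₂ = 0.09583, so [CO3²⁻] = 0.09583 × 4.018 = 0.385 mmol/kg

[CO3²⁻] = 0.385 mmol/kg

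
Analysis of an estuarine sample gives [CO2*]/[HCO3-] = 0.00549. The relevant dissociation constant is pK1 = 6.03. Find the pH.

pH = 8.29

From K1 = [H⁺][HCO3-]/[CO2*]:  pH = pK1 − log₁₀([CO2*]/[HCO3-])
log₁₀(0.00549) = -2.260
pH = 6.03 − (-2.260) = 8.29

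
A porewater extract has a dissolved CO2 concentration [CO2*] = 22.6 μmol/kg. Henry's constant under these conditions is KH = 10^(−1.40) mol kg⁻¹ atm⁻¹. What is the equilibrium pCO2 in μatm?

KH = 10^(−1.40) = 3.981×10^-2 mol kg⁻¹ atm⁻¹
pCO2 = [CO2*]/KH = 22.6×10^-6 / 3.981×10^-2 = 5.68×10^-4 atm = 568 μatm

pCO2 = 568 μatm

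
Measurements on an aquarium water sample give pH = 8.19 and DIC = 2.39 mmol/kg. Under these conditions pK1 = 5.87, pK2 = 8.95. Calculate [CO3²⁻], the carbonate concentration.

α₂ = 1 / (1 + [H⁺]/K2 + [H⁺]²/(K1K2)) = 1 / (1 + 10^+0.76 + 10^-1.56)
   = 1 / (1 + 5.7544 + 0.027542) = 1/6.7819 = 0.1475
[CO3²⁻] = α₂ × DIC = 0.1475 × 2.39 = 0.352 mmol/kg

[CO3²⁻] = 0.352 mmol/kg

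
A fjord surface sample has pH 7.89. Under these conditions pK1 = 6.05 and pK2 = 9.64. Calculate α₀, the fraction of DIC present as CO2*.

α₀ = 1 / (1 + K1/[H⁺] + K1K2/[H⁺]²) = 1 / (1 + 10^+1.84 + 10^+0.09)
   = 1 / (1 + 69.183 + 1.2303) = 1/71.413 = 0.01400

α₀ = 0.0140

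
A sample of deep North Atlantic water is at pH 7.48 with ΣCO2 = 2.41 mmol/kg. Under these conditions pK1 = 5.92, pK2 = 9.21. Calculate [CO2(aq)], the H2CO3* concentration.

α₀ = 1 / (1 + K1/[H⁺] + K1K2/[H⁺]²) = 1 / (1 + 10^+1.56 + 10^-0.17)
   = 1 / (1 + 36.308 + 0.67608) = 1/37.984 = 0.02633
[CO2*] = α₀ × DIC = 0.02633 × 2.41 = 0.0634 mmol/kg

[CO2*] = 0.0634 mmol/kg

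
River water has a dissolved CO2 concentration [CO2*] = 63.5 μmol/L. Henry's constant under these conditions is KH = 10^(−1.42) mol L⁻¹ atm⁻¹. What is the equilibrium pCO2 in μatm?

KH = 10^(−1.42) = 3.802×10^-2 mol L⁻¹ atm⁻¹
pCO2 = [CO2*]/KH = 63.5×10^-6 / 3.802×10^-2 = 1.67×10^-3 atm = 1670 μatm

pCO2 = 1670 μatm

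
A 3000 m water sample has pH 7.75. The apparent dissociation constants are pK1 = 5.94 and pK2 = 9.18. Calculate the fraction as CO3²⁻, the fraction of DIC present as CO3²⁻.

α₂ = 1 / (1 + [H⁺]/K2 + [H⁺]²/(K1K2)) = 1 / (1 + 10^+1.43 + 10^-0.38)
   = 1 / (1 + 26.915 + 0.41687) = 1/28.332 = 0.03530

α₂ = 0.0353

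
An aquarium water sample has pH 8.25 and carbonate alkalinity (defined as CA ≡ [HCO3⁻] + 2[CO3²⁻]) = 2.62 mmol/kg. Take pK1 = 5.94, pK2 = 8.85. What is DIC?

CA = [HCO3⁻] + 2[CO3²⁻] = (α₁ + 2α₂)·DIC
At pH 8.25: [H⁺]/K1 = 10^-2.31 = 0.0048978, K2/[H⁺] = 10^-0.60 = 0.25119
α₁ = 1/(1 + 0.0048978 + 0.25119) = 1/1.2561 = 0.7961; α₂ = α₁·K2/[H⁺] = 0.2000
α₁ + 2α₂ = 1.1961
DIC = CA / (α₁ + 2α₂) = 2.62 / 1.1961 = 2.19 mmol/kg

DIC = 2.19 mmol/kg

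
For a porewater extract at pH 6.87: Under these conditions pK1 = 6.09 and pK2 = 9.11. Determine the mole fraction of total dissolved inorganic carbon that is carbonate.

α₂ = 0.00491

α₂ = 1 / (1 + [H⁺]/K2 + [H⁺]²/(K1K2)) = 1 / (1 + 10^+2.24 + 10^+1.46)
   = 1 / (1 + 173.78 + 28.840) = 1/203.62 = 0.004911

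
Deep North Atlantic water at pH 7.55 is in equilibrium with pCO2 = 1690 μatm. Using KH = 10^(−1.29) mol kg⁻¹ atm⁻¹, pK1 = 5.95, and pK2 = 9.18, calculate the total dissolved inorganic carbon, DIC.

DIC = 3.62 mmol/kg

[CO2*] = KH · pCO2 = 10^(−1.29) × 1690×10^-6 = 8.667×10^-5 mol/kg
α₀ = 1/(1 + K1/[H⁺] + K1K2/[H⁺]²) = 1/(1 + 10^+1.60 + 10^-0.03) = 0.02396
DIC = [CO2*]/α₀ = 8.667×10^-5 / 0.02396 = 3.62 mmol/kg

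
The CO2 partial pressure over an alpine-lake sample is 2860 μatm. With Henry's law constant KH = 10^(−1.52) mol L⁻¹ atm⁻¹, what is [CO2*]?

KH = 10^(−1.52) = 3.020×10^-2 mol L⁻¹ atm⁻¹
[CO2*] = KH · pCO2 = 3.020×10^-2 × 2860×10^-6 atm = 8.64×10^-5 mol/L

[CO2*] = 86.4 μmol/L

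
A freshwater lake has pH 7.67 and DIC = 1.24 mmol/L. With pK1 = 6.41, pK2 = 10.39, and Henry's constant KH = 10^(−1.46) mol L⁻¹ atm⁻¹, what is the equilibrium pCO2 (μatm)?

α₀ = 1 / (1 + K1/[H⁺] + K1K2/[H⁺]²) = 1 / (1 + 10^+1.26 + 10^-1.46)
   = 1 / (1 + 18.197 + 0.034674) = 1/19.232 = 0.05200
[CO2*] = α₀ × DIC = 0.05200 × 1.24 = 0.06448 mmol/L
pCO2 = [CO2*]/KH = 6.448×10^-5 / 3.467×10^-2 = 1860 μatm

pCO2 = 1860 μatm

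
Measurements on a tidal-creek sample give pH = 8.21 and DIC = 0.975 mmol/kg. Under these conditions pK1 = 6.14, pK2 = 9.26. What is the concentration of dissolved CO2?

α₀ = 1 / (1 + K1/[H⁺] + K1K2/[H⁺]²) = 1 / (1 + 10^+2.07 + 10^+1.02)
   = 1 / (1 + 117.49 + 10.471) = 1/128.96 = 0.007754
[CO2*] = α₀ × DIC = 0.007754 × 0.975 = 0.00756 mmol/kg = 7.56 μmol/kg

[CO2*] = 7.56 μmol/kg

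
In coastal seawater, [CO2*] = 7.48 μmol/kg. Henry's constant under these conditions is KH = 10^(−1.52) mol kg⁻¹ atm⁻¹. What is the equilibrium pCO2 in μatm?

pCO2 = 248 μatm

KH = 10^(−1.52) = 3.020×10^-2 mol kg⁻¹ atm⁻¹
pCO2 = [CO2*]/KH = 7.48×10^-6 / 3.020×10^-2 = 2.48×10^-4 atm = 248 μatm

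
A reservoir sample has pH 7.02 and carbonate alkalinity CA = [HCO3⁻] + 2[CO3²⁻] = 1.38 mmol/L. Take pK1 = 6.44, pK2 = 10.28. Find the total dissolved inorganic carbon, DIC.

CA = [HCO3⁻] + 2[CO3²⁻] = (α₁ + 2α₂)·DIC
At pH 7.02: [H⁺]/K1 = 10^-0.58 = 0.26303, K2/[H⁺] = 10^-3.26 = 0.00054954
α₁ = 1/(1 + 0.26303 + 0.00054954) = 1/1.2636 = 0.7914; α₂ = α₁·K2/[H⁺] = 0.0004349
α₁ + 2α₂ = 0.7923
DIC = CA / (α₁ + 2α₂) = 1.38 / 0.7923 = 1.74 mmol/L

DIC = 1.74 mmol/L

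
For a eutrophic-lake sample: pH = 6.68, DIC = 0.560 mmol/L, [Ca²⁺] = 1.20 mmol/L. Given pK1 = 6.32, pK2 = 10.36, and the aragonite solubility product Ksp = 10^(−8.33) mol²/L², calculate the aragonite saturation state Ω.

α₂ = 1 / (1 + [H⁺]/K2 + [H⁺]²/(K1K2)) = 1 / (1 + 10^+3.68 + 10^+3.32)
   = 1 / (1 + 4786.3 + 2089.3) = 1/6876.6 = 0.0001454
[CO3²⁻] = α₂ × DIC = 0.0001454 × 0.560 = 8.144×10^-5 mmol/L = 0.08144 μmol/L
Ksp = 10^(−8.33) = 4.677×10^-9
Ω = [Ca²⁺][CO3²⁻]/Ksp = (1.20×10^-3)(8.144×10^-8) / 4.677×10^-9 = 0.0209

Ω = 0.0209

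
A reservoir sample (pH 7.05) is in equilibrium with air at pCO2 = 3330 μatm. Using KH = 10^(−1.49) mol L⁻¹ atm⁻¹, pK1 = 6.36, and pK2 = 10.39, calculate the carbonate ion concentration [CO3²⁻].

[CO3²⁻] = 0.241 μmol/L

[CO2*] = KH · pCO2 = 10^(−1.49) × 3330×10^-6 = 1.078×10^-4 mol/L
α₀ = 1/(1 + K1/[H⁺] + K1K2/[H⁺]²) = 1/(1 + 10^+0.69 + 10^-2.65) = 0.1695
DIC = [CO2*]/α₀ = 1.078×10^-4 / 0.1695 = 0.6358 mmol/L
[CO3²⁻] = α₂·DIC; α₂ = 0.0003794, so [CO3²⁻] = 0.0003794 × 0.6358 = 0.000241 mmol/L = 0.241 μmol/L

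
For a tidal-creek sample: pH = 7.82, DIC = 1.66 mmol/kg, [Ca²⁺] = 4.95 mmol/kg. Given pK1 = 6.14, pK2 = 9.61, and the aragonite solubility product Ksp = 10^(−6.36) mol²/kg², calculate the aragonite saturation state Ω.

Ω = 0.294

α₂ = 1 / (1 + [H⁺]/K2 + [H⁺]²/(K1K2)) = 1 / (1 + 10^+1.79 + 10^+0.11)
   = 1 / (1 + 61.660 + 1.2882) = 1/63.948 = 0.01564
[CO3²⁻] = α₂ × DIC = 0.01564 × 1.66 = 0.02596 mmol/kg
Ksp = 10^(−6.36) = 4.365×10^-7
Ω = [Ca²⁺][CO3²⁻]/Ksp = (4.95×10^-3)(2.596×10^-5) / 4.365×10^-7 = 0.294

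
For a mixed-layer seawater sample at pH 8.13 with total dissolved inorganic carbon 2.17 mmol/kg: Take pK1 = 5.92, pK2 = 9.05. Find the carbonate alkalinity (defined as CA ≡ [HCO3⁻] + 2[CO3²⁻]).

CA = [HCO3⁻] + 2[CO3²⁻] = (α₁ + 2α₂)·DIC
At pH 8.13: [H⁺]/K1 = 10^-2.21 = 0.0061660, K2/[H⁺] = 10^-0.92 = 0.12023
α₁ = 1/(1 + 0.0061660 + 0.12023) = 1/1.1264 = 0.8878; α₂ = α₁·K2/[H⁺] = 0.1067
α₁ + 2α₂ = 1.1013
CA = 1.1013 × 2.17 = 2.39 mmol/kg

CA = 2.39 mmol/kg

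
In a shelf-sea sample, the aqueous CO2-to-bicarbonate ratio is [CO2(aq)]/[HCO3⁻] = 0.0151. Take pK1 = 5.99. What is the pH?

From K1 = [H⁺][HCO3⁻]/[CO2(aq)]:  pH = pK1 − log₁₀([CO2(aq)]/[HCO3⁻])
log₁₀(0.0151) = -1.821
pH = 5.99 − (-1.821) = 7.81

pH = 7.81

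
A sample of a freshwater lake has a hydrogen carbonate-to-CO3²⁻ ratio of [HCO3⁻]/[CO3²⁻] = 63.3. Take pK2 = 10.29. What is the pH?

From K2 = [H⁺][CO3²⁻]/[HCO3⁻]:  pH = pK2 − log₁₀([HCO3⁻]/[CO3²⁻])
log₁₀(63.3) = +1.801
pH = 10.29 − (+1.801) = 8.49

pH = 8.49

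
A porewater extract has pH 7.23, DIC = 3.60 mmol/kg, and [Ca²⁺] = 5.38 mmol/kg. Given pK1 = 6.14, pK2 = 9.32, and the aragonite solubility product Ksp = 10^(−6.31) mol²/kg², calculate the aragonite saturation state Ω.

Ω = 0.295

α₂ = 1 / (1 + [H⁺]/K2 + [H⁺]²/(K1K2)) = 1 / (1 + 10^+2.09 + 10^+1.00)
   = 1 / (1 + 123.03 + 10.000) = 1/134.03 = 0.007461
[CO3²⁻] = α₂ × DIC = 0.007461 × 3.60 = 0.02686 mmol/kg
Ksp = 10^(−6.31) = 4.898×10^-7
Ω = [Ca²⁺][CO3²⁻]/Ksp = (5.38×10^-3)(2.686×10^-5) / 4.898×10^-7 = 0.295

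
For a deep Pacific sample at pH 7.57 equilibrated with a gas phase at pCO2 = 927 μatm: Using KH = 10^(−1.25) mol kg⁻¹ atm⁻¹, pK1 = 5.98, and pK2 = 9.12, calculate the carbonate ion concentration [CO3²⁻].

[CO3²⁻] = 0.0572 mmol/kg

[CO2*] = KH · pCO2 = 10^(−1.25) × 927×10^-6 = 5.213×10^-5 mol/kg
α₀ = 1/(1 + K1/[H⁺] + K1K2/[H⁺]²) = 1/(1 + 10^+1.59 + 10^+0.04) = 0.02439
DIC = [CO2*]/α₀ = 5.213×10^-5 / 0.02439 = 2.137 mmol/kg
[CO3²⁻] = α₂·DIC; α₂ = 0.02674, so [CO3²⁻] = 0.02674 × 2.137 = 0.0572 mmol/kg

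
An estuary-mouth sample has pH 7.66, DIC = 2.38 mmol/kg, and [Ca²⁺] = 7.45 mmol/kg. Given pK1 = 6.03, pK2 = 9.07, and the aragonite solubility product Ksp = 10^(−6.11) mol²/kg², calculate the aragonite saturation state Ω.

α₂ = 1 / (1 + [H⁺]/K2 + [H⁺]²/(K1K2)) = 1 / (1 + 10^+1.41 + 10^-0.22)
   = 1 / (1 + 25.704 + 0.60256) = 1/27.307 = 0.03662
[CO3²⁻] = α₂ × DIC = 0.03662 × 2.38 = 0.08716 mmol/kg
Ksp = 10^(−6.11) = 7.762×10^-7
Ω = [Ca²⁺][CO3²⁻]/Ksp = (7.45×10^-3)(8.716×10^-5) / 7.762×10^-7 = 0.837

Ω = 0.837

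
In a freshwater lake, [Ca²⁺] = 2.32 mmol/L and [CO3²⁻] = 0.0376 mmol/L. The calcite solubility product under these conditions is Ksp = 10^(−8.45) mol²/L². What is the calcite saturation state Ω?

Ω = 24.6

Ksp = 10^(−8.45) = 3.548×10^-9
Ω = [Ca²⁺][CO3²⁻]/Ksp = (2.32×10^-3)(0.0376×10^-3) / 3.548×10^-9 = 24.6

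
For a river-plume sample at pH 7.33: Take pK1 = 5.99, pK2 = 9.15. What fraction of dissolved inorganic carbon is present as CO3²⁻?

α₂ = 0.0143

α₂ = 1 / (1 + [H⁺]/K2 + [H⁺]²/(K1K2)) = 1 / (1 + 10^+1.82 + 10^+0.48)
   = 1 / (1 + 66.069 + 3.0200) = 1/70.089 = 0.01427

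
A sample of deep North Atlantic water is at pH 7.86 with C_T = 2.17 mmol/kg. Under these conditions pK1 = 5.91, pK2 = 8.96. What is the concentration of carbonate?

[CO3²⁻] = 0.158 mmol/kg

α₂ = 1 / (1 + [H⁺]/K2 + [H⁺]²/(K1K2)) = 1 / (1 + 10^+1.10 + 10^-0.85)
   = 1 / (1 + 12.589 + 0.14125) = 1/13.731 = 0.07283
[CO3²⁻] = α₂ × DIC = 0.07283 × 2.17 = 0.158 mmol/kg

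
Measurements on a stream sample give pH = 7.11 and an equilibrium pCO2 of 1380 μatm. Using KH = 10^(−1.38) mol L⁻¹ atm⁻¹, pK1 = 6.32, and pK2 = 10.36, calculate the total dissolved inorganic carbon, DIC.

DIC = 0.412 mmol/L

[CO2*] = KH · pCO2 = 10^(−1.38) × 1380×10^-6 = 5.753×10^-5 mol/L
α₀ = 1/(1 + K1/[H⁺] + K1K2/[H⁺]²) = 1/(1 + 10^+0.79 + 10^-2.46) = 0.1395
DIC = [CO2*]/α₀ = 5.753×10^-5 / 0.1395 = 0.412 mmol/L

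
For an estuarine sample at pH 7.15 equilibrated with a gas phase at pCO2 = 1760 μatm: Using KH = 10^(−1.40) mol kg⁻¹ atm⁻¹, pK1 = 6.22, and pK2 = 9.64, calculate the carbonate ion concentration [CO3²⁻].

[CO2*] = KH · pCO2 = 10^(−1.40) × 1760×10^-6 = 7.007×10^-5 mol/kg
α₀ = 1/(1 + K1/[H⁺] + K1K2/[H⁺]²) = 1/(1 + 10^+0.93 + 10^-1.56) = 0.1048
DIC = [CO2*]/α₀ = 7.007×10^-5 / 0.1048 = 0.6684 mmol/kg
[CO3²⁻] = α₂·DIC; α₂ = 0.002887, so [CO3²⁻] = 0.002887 × 0.6684 = 0.00193 mmol/kg = 1.93 μmol/kg

[CO3²⁻] = 1.93 μmol/kg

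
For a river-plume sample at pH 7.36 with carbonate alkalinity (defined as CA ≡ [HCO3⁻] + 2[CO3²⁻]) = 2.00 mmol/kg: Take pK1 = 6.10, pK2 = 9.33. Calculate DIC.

DIC = 2.09 mmol/kg

CA = [HCO3⁻] + 2[CO3²⁻] = (α₁ + 2α₂)·DIC
At pH 7.36: [H⁺]/K1 = 10^-1.26 = 0.054954, K2/[H⁺] = 10^-1.97 = 0.010715
α₁ = 1/(1 + 0.054954 + 0.010715) = 1/1.0657 = 0.9384; α₂ = α₁·K2/[H⁺] = 0.01005
α₁ + 2α₂ = 0.9585
DIC = CA / (α₁ + 2α₂) = 2.00 / 0.9585 = 2.09 mmol/kg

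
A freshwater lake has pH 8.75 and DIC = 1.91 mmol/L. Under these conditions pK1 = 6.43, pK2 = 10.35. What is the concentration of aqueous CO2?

[CO2*] = 8.88 μmol/L

α₀ = 1 / (1 + K1/[H⁺] + K1K2/[H⁺]²) = 1 / (1 + 10^+2.32 + 10^+0.72)
   = 1 / (1 + 208.93 + 5.2481) = 1/215.18 = 0.004647
[CO2*] = α₀ × DIC = 0.004647 × 1.91 = 0.00888 mmol/L = 8.88 μmol/L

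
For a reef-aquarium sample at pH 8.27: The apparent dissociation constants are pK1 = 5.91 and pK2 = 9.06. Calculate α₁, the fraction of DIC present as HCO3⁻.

α₁ = 1 / (1 + [H⁺]/K1 + K2/[H⁺]) = 1 / (1 + 10^-2.36 + 10^-0.79)
   = 1 / (1 + 0.0043652 + 0.16218) = 1/1.1665 = 0.8572

α₁ = 0.857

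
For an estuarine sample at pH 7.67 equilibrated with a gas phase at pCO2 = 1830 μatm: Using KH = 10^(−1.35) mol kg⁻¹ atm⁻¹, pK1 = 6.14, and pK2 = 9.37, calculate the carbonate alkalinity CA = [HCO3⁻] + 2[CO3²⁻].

CA = 2.88 mmol/kg

[CO2*] = KH · pCO2 = 10^(−1.35) × 1830×10^-6 = 8.174×10^-5 mol/kg
α₀ = 1/(1 + K1/[H⁺] + K1K2/[H⁺]²) = 1/(1 + 10^+1.53 + 10^-0.17) = 0.02812
DIC = [CO2*]/α₀ = 8.174×10^-5 / 0.02812 = 2.907 mmol/kg
CA = (α₁ + 2α₂)·DIC = (0.9529 + 2×0.01901) × 2.907 = 2.88 mmol/kg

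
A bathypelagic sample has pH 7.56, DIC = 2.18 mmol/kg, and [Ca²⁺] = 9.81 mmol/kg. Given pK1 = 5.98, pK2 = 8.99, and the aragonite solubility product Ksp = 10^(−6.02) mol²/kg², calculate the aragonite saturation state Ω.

α₂ = 1 / (1 + [H⁺]/K2 + [H⁺]²/(K1K2)) = 1 / (1 + 10^+1.43 + 10^-0.15)
   = 1 / (1 + 26.915 + 0.70795) = 1/28.623 = 0.03494
[CO3²⁻] = α₂ × DIC = 0.03494 × 2.18 = 0.07616 mmol/kg
Ksp = 10^(−6.02) = 9.550×10^-7
Ω = [Ca²⁺][CO3²⁻]/Ksp = (9.81×10^-3)(7.616×10^-5) / 9.550×10^-7 = 0.782

Ω = 0.782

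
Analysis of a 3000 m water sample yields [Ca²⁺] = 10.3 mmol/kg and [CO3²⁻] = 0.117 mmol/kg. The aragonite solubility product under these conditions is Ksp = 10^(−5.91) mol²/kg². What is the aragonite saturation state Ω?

Ksp = 10^(−5.91) = 1.230×10^-6
Ω = [Ca²⁺][CO3²⁻]/Ksp = (10.3×10^-3)(0.117×10^-3) / 1.230×10^-6 = 0.980

Ω = 0.980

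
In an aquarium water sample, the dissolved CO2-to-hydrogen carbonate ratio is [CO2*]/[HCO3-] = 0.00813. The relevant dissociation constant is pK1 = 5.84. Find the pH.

From K1 = [H⁺][HCO3-]/[CO2*]:  pH = pK1 − log₁₀([CO2*]/[HCO3-])
log₁₀(0.00813) = -2.090
pH = 5.84 − (-2.090) = 7.93

pH = 7.93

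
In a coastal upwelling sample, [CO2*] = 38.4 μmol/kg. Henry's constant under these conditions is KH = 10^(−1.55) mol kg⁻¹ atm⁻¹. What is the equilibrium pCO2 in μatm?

KH = 10^(−1.55) = 2.818×10^-2 mol kg⁻¹ atm⁻¹
pCO2 = [CO2*]/KH = 38.4×10^-6 / 2.818×10^-2 = 1.36×10^-3 atm = 1360 μatm

pCO2 = 1360 μatm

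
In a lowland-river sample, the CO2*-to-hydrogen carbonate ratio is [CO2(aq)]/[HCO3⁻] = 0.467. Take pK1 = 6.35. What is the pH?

From K1 = [H⁺][HCO3⁻]/[CO2(aq)]:  pH = pK1 − log₁₀([CO2(aq)]/[HCO3⁻])
log₁₀(0.467) = -0.331
pH = 6.35 − (-0.331) = 6.68

pH = 6.68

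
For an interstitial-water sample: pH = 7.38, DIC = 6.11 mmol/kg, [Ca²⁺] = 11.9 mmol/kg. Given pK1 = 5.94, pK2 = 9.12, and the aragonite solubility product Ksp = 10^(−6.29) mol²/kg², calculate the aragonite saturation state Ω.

α₂ = 1 / (1 + [H⁺]/K2 + [H⁺]²/(K1K2)) = 1 / (1 + 10^+1.74 + 10^+0.30)
   = 1 / (1 + 54.954 + 1.9953) = 1/57.949 = 0.01726
[CO3²⁻] = α₂ × DIC = 0.01726 × 6.11 = 0.1054 mmol/kg
Ksp = 10^(−6.29) = 5.129×10^-7
Ω = [Ca²⁺][CO3²⁻]/Ksp = (11.9×10^-3)(1.054×10^-4) / 5.129×10^-7 = 2.45

Ω = 2.45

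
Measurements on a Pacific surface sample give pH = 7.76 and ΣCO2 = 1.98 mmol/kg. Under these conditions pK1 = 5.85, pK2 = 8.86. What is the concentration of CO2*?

[CO2*] = 0.0223 mmol/kg

α₀ = 1 / (1 + K1/[H⁺] + K1K2/[H⁺]²) = 1 / (1 + 10^+1.91 + 10^+0.81)
   = 1 / (1 + 81.283 + 6.4565) = 1/88.740 = 0.01127
[CO2*] = α₀ × DIC = 0.01127 × 1.98 = 0.0223 mmol/kg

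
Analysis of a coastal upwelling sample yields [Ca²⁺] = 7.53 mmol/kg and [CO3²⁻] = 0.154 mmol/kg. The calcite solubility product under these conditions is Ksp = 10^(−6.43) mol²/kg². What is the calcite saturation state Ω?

Ω = 3.12

Ksp = 10^(−6.43) = 3.715×10^-7
Ω = [Ca²⁺][CO3²⁻]/Ksp = (7.53×10^-3)(0.154×10^-3) / 3.715×10^-7 = 3.12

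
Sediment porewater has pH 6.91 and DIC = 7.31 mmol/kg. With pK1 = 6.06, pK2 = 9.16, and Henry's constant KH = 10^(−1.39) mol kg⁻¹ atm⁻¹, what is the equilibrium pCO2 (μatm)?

pCO2 = 2.21×10^4 μatm

α₀ = 1 / (1 + K1/[H⁺] + K1K2/[H⁺]²) = 1 / (1 + 10^+0.85 + 10^-1.40)
   = 1 / (1 + 7.0795 + 0.039811) = 1/8.1193 = 0.1232
[CO2*] = α₀ × DIC = 0.1232 × 7.31 = 0.9003 mmol/kg
pCO2 = [CO2*]/KH = 9.003×10^-4 / 4.074×10^-2 = 2.21×10^4 μatm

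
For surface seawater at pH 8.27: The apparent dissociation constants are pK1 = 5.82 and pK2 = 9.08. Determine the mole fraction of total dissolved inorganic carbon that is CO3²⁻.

α₂ = 1 / (1 + [H⁺]/K2 + [H⁺]²/(K1K2)) = 1 / (1 + 10^+0.81 + 10^-1.64)
   = 1 / (1 + 6.4565 + 0.022909) = 1/7.4795 = 0.1337

α₂ = 0.134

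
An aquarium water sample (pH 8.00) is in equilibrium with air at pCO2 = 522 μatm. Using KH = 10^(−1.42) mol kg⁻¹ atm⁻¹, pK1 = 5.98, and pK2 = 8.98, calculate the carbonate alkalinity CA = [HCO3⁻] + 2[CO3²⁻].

CA = 2.51 mmol/kg

[CO2*] = KH · pCO2 = 10^(−1.42) × 522×10^-6 = 1.985×10^-5 mol/kg
α₀ = 1/(1 + K1/[H⁺] + K1K2/[H⁺]²) = 1/(1 + 10^+2.02 + 10^+1.04) = 0.008571
DIC = [CO2*]/α₀ = 1.985×10^-5 / 0.008571 = 2.316 mmol/kg
CA = (α₁ + 2α₂)·DIC = (0.8975 + 2×0.09398) × 2.316 = 2.51 mmol/kg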